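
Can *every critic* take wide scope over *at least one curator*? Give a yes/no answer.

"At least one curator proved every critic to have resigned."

Yes

*every critic* is an ECM subject; ECM complements are not islands, and the embedded quantifier may take matrix scope.
QR within a single clause is free, so the lower quantifier may take scope over the higher one.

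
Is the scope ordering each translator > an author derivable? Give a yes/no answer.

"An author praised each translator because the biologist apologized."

Neither queried DP is inside the adjunct, so the adjunct-island constraint does not apply.
With no island boundary between them, the object can take inverse scope over the subject via ordinary QR within the clause.

Yes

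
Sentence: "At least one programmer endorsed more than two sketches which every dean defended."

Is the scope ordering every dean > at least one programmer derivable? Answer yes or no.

The target quantifier *every dean* is part of the relative clause *which every dean defended* modifying *more than two sketches*.
Quantifiers inside a relative clause are trapped there; the RC boundary blocks QR.
So the wide-scope reading for *every dean* is blocked.

No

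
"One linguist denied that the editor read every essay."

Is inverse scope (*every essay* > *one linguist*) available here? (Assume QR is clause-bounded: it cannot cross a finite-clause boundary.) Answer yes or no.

No

Structurally, *every essay* is inside the finite complement clause *that the editor read every essay*.
Under clause-bounded QR, a quantifier in an embedded finite clause cannot raise into the matrix clause.
So the wide-scope reading for *every essay* is blocked.
(Only the surface reading survives: one fixed linguist with respect to all the relevant essays.)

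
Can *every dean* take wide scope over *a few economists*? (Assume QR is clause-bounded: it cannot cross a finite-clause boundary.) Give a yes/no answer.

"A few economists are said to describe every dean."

*every dean* is the object of the infinitival complement of a raising predicate; raising infinitives are transparent for QR, so the two DPs are in effect clausemates.
With no island boundary between them, the object can take inverse scope over the subject via ordinary QR within the clause.

Yes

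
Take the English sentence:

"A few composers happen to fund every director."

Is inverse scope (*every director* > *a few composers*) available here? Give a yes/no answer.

Yes

Infinitival complements of raising predicates do not block QR; *every director* and *a few composers* are effectively clausemates.
Ordinary QR to a clause-peripheral position gives the wide-scope LF for the lower DP.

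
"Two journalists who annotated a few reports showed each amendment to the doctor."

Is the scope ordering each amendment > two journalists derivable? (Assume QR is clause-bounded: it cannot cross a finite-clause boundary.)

Although the sentence contains a relative clause (*who annotated a few reports*), *each amendment* is outside it, in the matrix VP.
Nothing blocks QR of the lower DP to a position above the higher one, so inverse scope is available.

Yes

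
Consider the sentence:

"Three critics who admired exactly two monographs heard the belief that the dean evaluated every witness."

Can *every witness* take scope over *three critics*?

The target quantifier *every witness* is part of the complex NP *the belief that the dean evaluated every witness*.
The Complex NP Constraint bars QR out of the complement clause of a noun.
*every witness* is confined to the island and cannot take scope over *three critics*.

No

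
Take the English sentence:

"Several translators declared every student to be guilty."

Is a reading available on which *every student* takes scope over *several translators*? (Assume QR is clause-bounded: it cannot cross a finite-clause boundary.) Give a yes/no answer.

ECM infinitives lack a CP barrier, so *every student* can QR over the matrix subject *several translators*.
QR within a single clause is free, so the lower quantifier may take scope over the higher one.
The sentence is scopally ambiguous between *several translators* > *every student* and *every student* > *several translators*.

Yes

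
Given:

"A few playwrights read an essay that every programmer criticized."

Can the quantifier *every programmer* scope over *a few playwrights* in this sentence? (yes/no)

No

*every programmer* is embedded in the relative clause *that every programmer criticized* modifying *an essay*.
QR out of a relative clause is ruled out by the relative-clause island constraint.
There is no licit LF on which *every programmer* c-commands *a few playwrights*.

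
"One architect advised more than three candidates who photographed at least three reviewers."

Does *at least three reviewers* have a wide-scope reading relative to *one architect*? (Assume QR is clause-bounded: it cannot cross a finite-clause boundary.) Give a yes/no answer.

The target quantifier *at least three reviewers* is part of the relative clause *who photographed at least three reviewers* modifying *more than three candidates*.
The relative clause forms an island for QR, so the quantifier is confined to the head noun's restrictor.
So *at least three reviewers* cannot raise to a position above *one architect*.

No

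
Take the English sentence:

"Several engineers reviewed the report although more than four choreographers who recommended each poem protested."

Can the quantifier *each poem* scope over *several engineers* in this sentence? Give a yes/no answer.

No

*each poem* is embedded in the relative clause *who recommended each poem*, which is itself inside the adjunct *although more than four choreographers who recommended each poem protested*.
Two island boundaries intervene — the relative clause and the adjunct. Either alone would block QR.
So *each poem* cannot raise high enough to outscope *several engineers*; only the surface ordering *several engineers* > *each poem* is available.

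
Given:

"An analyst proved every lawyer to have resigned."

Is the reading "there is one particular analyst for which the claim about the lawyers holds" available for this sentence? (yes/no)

Yes

The described interpretation is the *an analyst* > *every lawyer* scoping.
That is the surface-scope ordering, which is always one of the available readings — island constraints only ever restrict inverse scope.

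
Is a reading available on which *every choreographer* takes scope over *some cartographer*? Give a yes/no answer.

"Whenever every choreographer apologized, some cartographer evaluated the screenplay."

*every choreographer* is embedded in the adjunct clause *whenever every choreographer apologized*.
Adverbial clauses are not L-marked, so they are barriers for QR — the quantifier cannot escape the adjunct.
*every choreographer* > *some cartographer* would require crossing that boundary, which is illicit.

No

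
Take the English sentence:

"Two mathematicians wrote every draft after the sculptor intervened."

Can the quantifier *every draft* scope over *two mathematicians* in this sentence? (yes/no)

Yes

The adjunct island is irrelevant here — *every draft* and *two mathematicians* are both in the matrix clause.
QR within a single clause is free, so the lower quantifier may take scope over the higher one.
So *every draft* > *two mathematicians* is among the available readings.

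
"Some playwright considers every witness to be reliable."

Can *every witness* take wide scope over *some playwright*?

*every witness* is the subject of an ECM infinitive — the infinitival complement of an ECM verb is not a scope island, so *every witness* can raise into the matrix clause.
With no island boundary between them, the object can take inverse scope over the subject via ordinary QR within the clause.
So *every witness* > *some playwright* is among the available readings.

Yes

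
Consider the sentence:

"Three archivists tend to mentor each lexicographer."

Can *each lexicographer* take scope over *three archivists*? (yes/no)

The matrix predicate is a raising verb, whose infinitival complement is not a scope island — *each lexicographer* can QR into the matrix clause.
Clause-internal QR can adjoin the lower DP above the subject, yielding the inverse reading.
The sentence is scopally ambiguous between *three archivists* > *each lexicographer* and *each lexicographer* > *three archivists*.

Yes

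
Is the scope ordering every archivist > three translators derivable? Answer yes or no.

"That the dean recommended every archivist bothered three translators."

No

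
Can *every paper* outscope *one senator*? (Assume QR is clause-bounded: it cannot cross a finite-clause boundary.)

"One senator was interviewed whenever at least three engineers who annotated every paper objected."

No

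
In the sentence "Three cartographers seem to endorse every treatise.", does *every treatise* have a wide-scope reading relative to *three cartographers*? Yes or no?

Yes

The matrix predicate is a raising verb, whose infinitival complement is not a scope island — *every treatise* can QR into the matrix clause.
Ordinary QR to a clause-peripheral position gives the wide-scope LF for the lower DP.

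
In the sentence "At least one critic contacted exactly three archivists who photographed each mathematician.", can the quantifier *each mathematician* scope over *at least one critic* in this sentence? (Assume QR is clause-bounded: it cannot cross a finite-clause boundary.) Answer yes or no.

The DP *each mathematician* is contained in the relative clause *who photographed each mathematician* modifying *exactly three archivists*.
Relative clauses block scope extraction: QR cannot target a position outside the modified NP.
So *each mathematician* cannot raise to a position above *at least one critic*.
(Only the surface reading survives: one fixed critic with respect to all the relevant mathematicians.)

No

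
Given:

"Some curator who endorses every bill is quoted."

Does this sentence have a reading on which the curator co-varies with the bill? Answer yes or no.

The paraphrase describes the scope ordering *every bill* > *some curator*.
Structurally, *every bill* is inside the relative clause *who endorses every bill*.
The relative clause forms an island for QR, so the quantifier is confined to the head noun's restrictor.
*every bill* is confined to the island and cannot take scope over *some curator*.

No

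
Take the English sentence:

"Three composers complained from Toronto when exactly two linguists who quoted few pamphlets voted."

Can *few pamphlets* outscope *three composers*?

No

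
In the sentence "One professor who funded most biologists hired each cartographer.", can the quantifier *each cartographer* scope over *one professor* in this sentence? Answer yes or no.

Yes

*each cartographer* sits in the matrix clause, not in the relative clause on *one professor*.
Ordinary QR to a clause-peripheral position gives the wide-scope LF for the lower DP.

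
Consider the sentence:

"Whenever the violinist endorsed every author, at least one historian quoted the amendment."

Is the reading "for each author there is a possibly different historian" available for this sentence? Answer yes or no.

No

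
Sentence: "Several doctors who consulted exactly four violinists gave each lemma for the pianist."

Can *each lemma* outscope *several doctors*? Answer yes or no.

Yes

The RC *who consulted exactly four violinists* is an island, but *each lemma* is not inside it — it is the matrix object, a clausemate of *several doctors*.
Nothing blocks QR of the lower DP to a position above the higher one, so inverse scope is available.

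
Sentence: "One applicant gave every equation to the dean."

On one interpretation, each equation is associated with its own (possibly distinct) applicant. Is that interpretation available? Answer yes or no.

Yes

The described interpretation is the *every equation* > *one applicant* scoping.
*every equation* is the matrix object and *one applicant* the matrix subject; the two are clausemates.
No island intervenes, so both surface and inverse scope are derivable.
Both orderings are possible: *one applicant* > *every equation* and *every equation* > *one applicant*.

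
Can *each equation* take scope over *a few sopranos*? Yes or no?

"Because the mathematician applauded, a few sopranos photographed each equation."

Yes

*each equation* is a matrix argument; the adjunct is an island but the target quantifier is outside it.
No island intervenes, so both surface and inverse scope are derivable.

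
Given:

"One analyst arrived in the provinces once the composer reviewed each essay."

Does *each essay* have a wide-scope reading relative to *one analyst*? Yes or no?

Structurally, *each essay* is inside the adjunct clause *once the composer reviewed each essay*.
Adjuncts are opaque for quantifier raising; a quantifier in an adjunct stays inside it.
There is no licit LF on which *each essay* c-commands *one analyst*.

No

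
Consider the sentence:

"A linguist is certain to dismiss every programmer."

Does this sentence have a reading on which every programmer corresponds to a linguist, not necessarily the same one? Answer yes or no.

The described interpretation is the *every programmer* > *a linguist* scoping.
Raising constructions are monoclausal for scope purposes; *every programmer* is not separated from *a linguist* by any island.
Since no island is crossed, the inverse ordering is licensed alongside surface scope.
Both orderings are possible: *a linguist* > *every programmer* and *every programmer* > *a linguist*.

Yes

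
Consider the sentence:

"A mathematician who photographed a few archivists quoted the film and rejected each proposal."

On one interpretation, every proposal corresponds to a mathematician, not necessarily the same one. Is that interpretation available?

No

The paraphrase describes the scope ordering *each proposal* > *a mathematician*.
Structurally, *each proposal* is inside one conjunct of the coordinate structure (*rejected each proposal*).
QR out of a conjunct would have to apply non-ATB, which the CSC forbids.
So *each proposal* cannot raise to a position above *a mathematician*.
(Only the surface reading survives: one fixed mathematician with respect to all the relevant proposals.)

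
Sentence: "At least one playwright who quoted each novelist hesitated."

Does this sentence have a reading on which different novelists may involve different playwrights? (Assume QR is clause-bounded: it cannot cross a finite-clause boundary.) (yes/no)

That reading corresponds to *each novelist* > *at least one playwright*.
The target quantifier *each novelist* is part of the relative clause *who quoted each novelist*.
A relative clause is a scope island — quantifier raising cannot cross its boundary.
So *each novelist* cannot raise high enough to outscope *at least one playwright*; only the surface ordering *at least one playwright* > *each novelist* is available.

No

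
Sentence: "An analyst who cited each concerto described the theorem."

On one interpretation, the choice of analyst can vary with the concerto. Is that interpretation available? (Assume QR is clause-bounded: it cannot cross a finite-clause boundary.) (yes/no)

No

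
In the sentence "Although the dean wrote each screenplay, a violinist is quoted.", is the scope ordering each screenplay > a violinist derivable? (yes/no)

No

The DP *each screenplay* is contained in the adjunct clause *although the dean wrote each screenplay*.
The adjunct-island constraint bars QR out of an adverbial clause.
The ordering *each screenplay* > *a violinist* is therefore underivable.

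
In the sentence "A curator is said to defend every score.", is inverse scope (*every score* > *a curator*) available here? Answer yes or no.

*every score* is the object of the infinitival complement of a raising predicate; raising infinitives are transparent for QR, so the two DPs are in effect clausemates.
Clause-internal QR can adjoin the lower DP above the subject, yielding the inverse reading.

Yes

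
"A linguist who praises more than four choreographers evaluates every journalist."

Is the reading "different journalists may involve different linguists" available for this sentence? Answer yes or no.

Yes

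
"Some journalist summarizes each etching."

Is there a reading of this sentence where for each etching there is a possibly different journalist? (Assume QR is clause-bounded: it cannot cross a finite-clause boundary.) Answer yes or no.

Yes

The paraphrase describes the scope ordering *each etching* > *some journalist*.
*each etching* and *some journalist* are in the same minimal clause.
Since no island is crossed, the inverse ordering is licensed alongside surface scope.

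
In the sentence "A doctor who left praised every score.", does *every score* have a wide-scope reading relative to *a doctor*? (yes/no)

Yes

Although the sentence contains a relative clause (*who left*), *every score* is outside it, in the matrix VP.
Since no island is crossed, the inverse ordering is licensed alongside surface scope.
The sentence is scopally ambiguous between *a doctor* > *every score* and *every score* > *a doctor*.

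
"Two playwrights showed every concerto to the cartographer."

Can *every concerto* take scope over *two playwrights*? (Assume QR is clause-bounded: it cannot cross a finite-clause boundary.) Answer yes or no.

Yes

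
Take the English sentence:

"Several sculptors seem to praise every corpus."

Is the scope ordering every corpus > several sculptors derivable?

Yes

*every corpus* is inside a raising infinitive, which is transparent to QR (no CP barrier), so it behaves as a matrix argument.
Nothing blocks QR of the lower DP to a position above the higher one, so inverse scope is available.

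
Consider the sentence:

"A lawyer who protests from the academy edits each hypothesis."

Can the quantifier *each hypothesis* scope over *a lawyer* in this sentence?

Although the sentence contains a relative clause (*who protests from the academy*), *each hypothesis* is outside it, in the matrix VP.
Ordinary QR to a clause-peripheral position gives the wide-scope LF for the lower DP.

Yes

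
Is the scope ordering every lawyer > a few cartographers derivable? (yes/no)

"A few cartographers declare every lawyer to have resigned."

ECM infinitives lack a CP barrier, so *every lawyer* can QR over the matrix subject *a few cartographers*.
QR within a single clause is free, so the lower quantifier may take scope over the higher one.
The sentence is scopally ambiguous between *a few cartographers* > *every lawyer* and *every lawyer* > *a few cartographers*.

Yes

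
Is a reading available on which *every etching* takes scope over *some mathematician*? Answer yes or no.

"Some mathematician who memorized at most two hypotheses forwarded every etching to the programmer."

The relative clause *who memorized at most two hypotheses* modifies *some mathematician*, but *every etching* is not inside that relative clause — it is an argument of the matrix verb.
QR within a single clause is free, so the lower quantifier may take scope over the higher one.

Yes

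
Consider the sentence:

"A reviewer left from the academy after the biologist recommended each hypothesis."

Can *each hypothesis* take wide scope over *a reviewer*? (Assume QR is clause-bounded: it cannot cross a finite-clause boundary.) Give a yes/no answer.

No

*each hypothesis* sits inside the adjunct clause *after the biologist recommended each hypothesis*.
Scope out of an adjunct clause is unavailable: QR respects the adjunct-island constraint.
So *each hypothesis* cannot raise high enough to outscope *a reviewer*; only the surface ordering *a reviewer* > *each hypothesis* is available.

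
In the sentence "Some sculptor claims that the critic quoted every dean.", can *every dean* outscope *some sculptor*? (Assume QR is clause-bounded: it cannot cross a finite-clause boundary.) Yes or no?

The target quantifier *every dean* is part of the finite complement clause *that the critic quoted every dean*.
QR is clause-bounded, so the finite complement is a scope island for the embedded quantifier.
So *every dean* cannot raise to a position above *some sculptor*.

No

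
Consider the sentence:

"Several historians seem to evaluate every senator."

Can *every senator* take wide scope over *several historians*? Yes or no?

Yes

*every senator* is inside a raising infinitive, which is transparent to QR (no CP barrier), so it behaves as a matrix argument.
Since no island is crossed, the inverse ordering is licensed alongside surface scope.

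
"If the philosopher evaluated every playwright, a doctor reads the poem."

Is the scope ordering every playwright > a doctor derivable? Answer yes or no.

*every playwright* sits inside the adjunct clause *if the philosopher evaluated every playwright*.
Since the clause is an adjunct (not a complement), the Adjunct Condition blocks QR across its edge.
The ordering *every playwright* > *a doctor* is therefore underivable.

No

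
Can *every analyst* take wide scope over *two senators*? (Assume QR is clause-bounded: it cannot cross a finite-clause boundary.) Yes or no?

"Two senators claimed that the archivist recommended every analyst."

*every analyst* occurs within the finite complement clause *that the archivist recommended every analyst*.
With QR restricted to its own tensed clause, the embedded quantifier cannot reach a matrix scope position.
So the wide-scope reading for *every analyst* is blocked.

No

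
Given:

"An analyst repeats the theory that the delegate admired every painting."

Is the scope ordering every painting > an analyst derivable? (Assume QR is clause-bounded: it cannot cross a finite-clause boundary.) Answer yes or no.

No

*every painting* sits inside the complex NP *the theory that the delegate admired every painting*.
The Complex NP Constraint bars QR out of the complement clause of a noun.
*every painting* > *an analyst* would require crossing that boundary, which is illicit.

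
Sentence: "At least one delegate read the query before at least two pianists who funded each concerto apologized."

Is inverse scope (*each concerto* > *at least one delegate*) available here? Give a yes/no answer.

*each concerto* sits inside the relative clause *who funded each concerto*, which is itself inside the adjunct *before at least two pianists who funded each concerto apologized*.
Two island boundaries intervene — the relative clause and the adjunct. Either alone would block QR.
So *each concerto* cannot raise high enough to outscope *at least one delegate*; only the surface ordering *at least one delegate* > *each concerto* is available.

No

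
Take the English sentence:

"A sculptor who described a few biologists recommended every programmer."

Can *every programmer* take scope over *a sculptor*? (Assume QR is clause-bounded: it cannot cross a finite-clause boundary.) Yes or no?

Although the sentence contains a relative clause (*who described a few biologists*), *every programmer* is outside it, in the matrix VP.
With no island boundary between them, the object can take inverse scope over the subject via ordinary QR within the clause.

Yes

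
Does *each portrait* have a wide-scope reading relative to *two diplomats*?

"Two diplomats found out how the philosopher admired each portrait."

No

The DP *each portrait* is contained in the embedded question *how the philosopher admired each portrait*.
Embedded wh-clauses are opaque for QR, so the quantifier stays inside the question.
So the wide-scope reading for *each portrait* is blocked.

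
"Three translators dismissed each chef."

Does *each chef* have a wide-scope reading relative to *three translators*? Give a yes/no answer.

Yes

*each chef* and *three translators* are in the same minimal clause.
Since no island is crossed, the inverse ordering is licensed alongside surface scope.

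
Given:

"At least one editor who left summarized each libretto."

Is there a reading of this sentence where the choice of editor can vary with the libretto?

Yes

The paraphrase describes the scope ordering *each libretto* > *at least one editor*.
The RC *who left* is an island, but *each libretto* is not inside it — it is the matrix object, a clausemate of *at least one editor*.
Nothing blocks QR of the lower DP to a position above the higher one, so inverse scope is available.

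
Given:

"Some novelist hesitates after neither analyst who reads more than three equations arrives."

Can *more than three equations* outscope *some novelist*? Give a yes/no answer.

The target quantifier *more than three equations* is part of the relative clause *who reads more than three equations*, which is itself inside the adjunct *after neither analyst who reads more than three equations arrives*.
Both the relative clause and the enclosing adjunct are scope islands; QR cannot cross either.
*more than three equations* > *some novelist* would require crossing that boundary, which is illicit.
(Only the surface reading survives: one fixed novelist with respect to all the relevant equations.)

No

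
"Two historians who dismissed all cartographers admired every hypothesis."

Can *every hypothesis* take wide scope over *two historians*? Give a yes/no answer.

*every hypothesis* is a matrix argument; only *two historians* is modified by the relative clause *who dismissed all cartographers*, so the RC island is irrelevant to the target quantifier.
QR within a single clause is free, so the lower quantifier may take scope over the higher one.

Yes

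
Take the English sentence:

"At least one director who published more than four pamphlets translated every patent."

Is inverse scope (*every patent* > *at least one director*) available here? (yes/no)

The relative clause *who published more than four pamphlets* modifies *at least one director*, but *every patent* is not inside that relative clause — it is an argument of the matrix verb.
With no island boundary between them, the object can take inverse scope over the subject via ordinary QR within the clause.

Yes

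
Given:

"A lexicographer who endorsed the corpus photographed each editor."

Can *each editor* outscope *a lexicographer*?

The relative clause *who endorsed the corpus* modifies *a lexicographer*, but *each editor* is not inside that relative clause — it is an argument of the matrix verb.
Clause-internal QR can adjoin the lower DP above the subject, yielding the inverse reading.

Yes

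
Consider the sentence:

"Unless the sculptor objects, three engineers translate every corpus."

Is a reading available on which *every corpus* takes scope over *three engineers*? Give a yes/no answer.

Although there is an adjunct clause, *every corpus* is in the main clause, not inside the adjunct.
With no island boundary between them, the object can take inverse scope over the subject via ordinary QR within the clause.

Yes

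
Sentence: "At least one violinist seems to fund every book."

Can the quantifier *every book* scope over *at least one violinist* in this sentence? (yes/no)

*every book* is the object of the infinitival complement of a raising predicate; raising infinitives are transparent for QR, so the two DPs are in effect clausemates.
No island intervenes, so both surface and inverse scope are derivable.
Both orderings are possible: *at least one violinist* > *every book* and *every book* > *at least one violinist*.

Yes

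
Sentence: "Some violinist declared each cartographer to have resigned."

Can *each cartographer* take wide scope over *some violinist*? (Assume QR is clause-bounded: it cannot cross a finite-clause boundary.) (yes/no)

Yes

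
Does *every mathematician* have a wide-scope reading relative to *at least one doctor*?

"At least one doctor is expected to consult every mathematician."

The matrix predicate is a raising verb, whose infinitival complement is not a scope island — *every mathematician* can QR into the matrix clause.
Clause-internal QR can adjoin the lower DP above the subject, yielding the inverse reading.

Yes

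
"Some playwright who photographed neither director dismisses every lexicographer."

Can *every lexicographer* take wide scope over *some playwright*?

Yes

Although the sentence contains a relative clause (*who photographed neither director*), *every lexicographer* is outside it, in the matrix VP.
Since no island is crossed, the inverse ordering is licensed alongside surface scope.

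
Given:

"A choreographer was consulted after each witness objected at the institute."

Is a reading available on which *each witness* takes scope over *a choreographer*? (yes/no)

The target quantifier *each witness* is part of the adjunct clause *after each witness objected at the institute*.
Adverbial clauses are not L-marked, so they are barriers for QR — the quantifier cannot escape the adjunct.
So *each witness* cannot raise to a position above *a choreographer*.

No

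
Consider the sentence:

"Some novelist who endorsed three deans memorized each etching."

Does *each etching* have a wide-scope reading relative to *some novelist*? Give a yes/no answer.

Yes

*each etching* is a matrix argument; only *some novelist* is modified by the relative clause *who endorsed three deans*, so the RC island is irrelevant to the target quantifier.
QR within a single clause is free, so the lower quantifier may take scope over the higher one.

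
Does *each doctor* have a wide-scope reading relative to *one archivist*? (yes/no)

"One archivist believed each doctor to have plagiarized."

Yes

The ECM infinitive is scope-transparent — *each doctor* is free to raise above *one archivist*.
QR within a single clause is free, so the lower quantifier may take scope over the higher one.
So *each doctor* > *one archivist* is among the available readings.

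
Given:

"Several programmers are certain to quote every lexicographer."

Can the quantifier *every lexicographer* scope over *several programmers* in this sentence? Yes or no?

*every lexicographer* is inside a raising infinitive, which is transparent to QR (no CP barrier), so it behaves as a matrix argument.
Since no island is crossed, the inverse ordering is licensed alongside surface scope.
Both orderings are possible: *several programmers* > *every lexicographer* and *every lexicographer* > *several programmers*.

Yes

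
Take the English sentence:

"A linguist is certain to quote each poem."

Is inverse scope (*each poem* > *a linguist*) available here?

Raising constructions are monoclausal for scope purposes; *each poem* is not separated from *a linguist* by any island.
No island intervenes, so both surface and inverse scope are derivable.
The sentence is scopally ambiguous between *a linguist* > *each poem* and *each poem* > *a linguist*.

Yes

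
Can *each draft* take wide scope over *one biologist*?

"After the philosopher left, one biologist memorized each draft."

Yes

Neither queried DP is inside the adjunct, so the adjunct-island constraint does not apply.
Since no island is crossed, the inverse ordering is licensed alongside surface scope.
Both orderings are possible: *one biologist* > *each draft* and *each draft* > *one biologist*.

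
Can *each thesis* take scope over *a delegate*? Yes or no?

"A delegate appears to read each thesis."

Yes

Raising constructions are monoclausal for scope purposes; *each thesis* is not separated from *a delegate* by any island.
QR within a single clause is free, so the lower quantifier may take scope over the higher one.
So *each thesis* > *a delegate* is among the available readings.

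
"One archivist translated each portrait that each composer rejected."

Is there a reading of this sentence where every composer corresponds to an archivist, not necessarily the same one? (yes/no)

No

That reading corresponds to *each composer* > *one archivist*.
Structurally, *each composer* is inside the relative clause *that each composer rejected* modifying *each portrait*.
QR out of a relative clause is ruled out by the relative-clause island constraint.
The inverse ordering *each composer* > *one archivist* is therefore underivable.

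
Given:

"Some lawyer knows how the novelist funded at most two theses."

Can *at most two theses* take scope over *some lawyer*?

*at most two theses* is embedded in the embedded question *how the novelist funded at most two theses*.
Embedded wh-clauses are opaque for QR, so the quantifier stays inside the question.
*at most two theses* is confined to the island and cannot take scope over *some lawyer*.

No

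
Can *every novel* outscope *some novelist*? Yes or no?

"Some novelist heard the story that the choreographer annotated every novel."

No

*every novel* sits inside the complex NP *the story that the choreographer annotated every novel*.
The complex NP is opaque for QR — the quantifier is frozen inside the noun's complement.
So the wide-scope reading for *every novel* is blocked.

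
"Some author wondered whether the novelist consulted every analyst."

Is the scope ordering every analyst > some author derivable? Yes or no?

No

*every analyst* sits inside the embedded question *whether the novelist consulted every analyst*.
The wh-island constraint blocks QR out of an embedded interrogative.
So *every analyst* cannot raise high enough to outscope *some author*; only the surface ordering *some author* > *every analyst* is available.
(Only the surface reading survives: one fixed author with respect to all the relevant analysts.)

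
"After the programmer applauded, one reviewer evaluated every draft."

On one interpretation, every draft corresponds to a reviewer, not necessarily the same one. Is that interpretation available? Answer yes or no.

Yes

This is the *every draft* > *one reviewer* reading.
Neither queried DP is inside the adjunct, so the adjunct-island constraint does not apply.
No island intervenes, so both surface and inverse scope are derivable.
The sentence is scopally ambiguous between *one reviewer* > *every draft* and *every draft* > *one reviewer*.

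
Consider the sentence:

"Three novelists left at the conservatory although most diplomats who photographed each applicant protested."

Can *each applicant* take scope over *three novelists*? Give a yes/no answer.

No

The DP *each applicant* is contained in the relative clause *who photographed each applicant*, which is itself inside the adjunct *although most diplomats who photographed each applicant protested*.
Nested islands: the RC island is itself inside an adjunct island, so wide scope is doubly excluded.
So *each applicant* cannot raise to a position above *three novelists*.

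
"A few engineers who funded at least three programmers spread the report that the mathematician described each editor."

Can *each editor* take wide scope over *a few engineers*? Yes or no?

The target quantifier *each editor* is part of the complex NP *the report that the mathematician described each editor*.
A that-clause complement to a noun is an island; QR cannot cross the NP boundary.
*each editor* is confined to the island and cannot take scope over *a few engineers*.

No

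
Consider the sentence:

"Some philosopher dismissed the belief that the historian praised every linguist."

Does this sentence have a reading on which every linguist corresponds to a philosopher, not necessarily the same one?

The paraphrase describes the scope ordering *every linguist* > *some philosopher*.
Structurally, *every linguist* is inside the complex NP *the belief that the historian praised every linguist*.
A that-clause complement to a noun is an island; QR cannot cross the NP boundary.
So the wide-scope reading for *every linguist* is blocked.

No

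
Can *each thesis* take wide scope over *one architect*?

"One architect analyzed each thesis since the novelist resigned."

Yes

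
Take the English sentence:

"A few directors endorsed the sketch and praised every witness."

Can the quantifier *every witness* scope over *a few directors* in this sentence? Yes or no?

The DP *every witness* is contained in one conjunct of the coordinate structure (*praised every witness*).
Coordinate structures are islands for non-across-the-board movement, QR included.
There is no licit LF on which *every witness* c-commands *a few directors*.

No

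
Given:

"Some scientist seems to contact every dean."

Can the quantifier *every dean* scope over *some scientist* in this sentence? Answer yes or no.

Yes

Raising constructions are monoclausal for scope purposes; *every dean* is not separated from *some scientist* by any island.
Clause-internal QR can adjoin the lower DP above the subject, yielding the inverse reading.
So *every dean* > *some scientist* is among the available readings.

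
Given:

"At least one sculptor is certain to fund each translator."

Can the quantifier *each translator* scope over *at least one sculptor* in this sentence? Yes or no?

Infinitival complements of raising predicates do not block QR; *each translator* and *at least one sculptor* are effectively clausemates.
QR within a single clause is free, so the lower quantifier may take scope over the higher one.
Both orderings are possible: *at least one sculptor* > *each translator* and *each translator* > *at least one sculptor*.

Yes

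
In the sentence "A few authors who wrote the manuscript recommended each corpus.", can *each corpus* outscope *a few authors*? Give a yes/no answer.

Yes

The RC *who wrote the manuscript* is an island, but *each corpus* is not inside it — it is the matrix object, a clausemate of *a few authors*.
Clause-internal QR can adjoin the lower DP above the subject, yielding the inverse reading.
Both orderings are possible: *a few authors* > *each corpus* and *each corpus* > *a few authors*.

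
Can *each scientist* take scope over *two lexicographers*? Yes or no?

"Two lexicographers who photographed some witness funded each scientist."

Yes

Although the sentence contains a relative clause (*who photographed some witness*), *each scientist* is outside it, in the matrix VP.
Clause-internal QR can adjoin the lower DP above the subject, yielding the inverse reading.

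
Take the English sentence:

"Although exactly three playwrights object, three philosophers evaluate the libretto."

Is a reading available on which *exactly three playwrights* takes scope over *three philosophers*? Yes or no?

The DP *exactly three playwrights* is contained in the adjunct clause *although exactly three playwrights object*.
Adjuncts are opaque for quantifier raising; a quantifier in an adjunct stays inside it.
So *exactly three playwrights* cannot raise to a position above *three philosophers*.

No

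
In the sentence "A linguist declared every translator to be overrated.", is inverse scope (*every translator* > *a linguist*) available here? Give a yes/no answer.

Yes

This is an ECM construction: *every translator* is the infinitival subject, Case-marked by the matrix verb, and the infinitive is transparent for QR.
Nothing blocks QR of the lower DP to a position above the higher one, so inverse scope is available.
So *every translator* > *a linguist* is among the available readings.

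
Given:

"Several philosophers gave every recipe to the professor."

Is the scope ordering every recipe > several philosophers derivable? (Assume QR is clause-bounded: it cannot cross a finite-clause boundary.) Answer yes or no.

Yes

*several philosophers* and *every recipe* are co-arguments of the matrix verb, with nothing but a clause-internal boundary between them.
Nothing blocks QR of the lower DP to a position above the higher one, so inverse scope is available.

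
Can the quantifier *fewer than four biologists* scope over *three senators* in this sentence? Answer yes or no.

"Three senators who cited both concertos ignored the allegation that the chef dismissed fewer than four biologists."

No

*fewer than four biologists* sits inside the complex NP *the allegation that the chef dismissed fewer than four biologists*.
Since the clause is the complement of a nominal head, the CNPC blocks scope extraction.
So the wide-scope reading for *fewer than four biologists* is blocked.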